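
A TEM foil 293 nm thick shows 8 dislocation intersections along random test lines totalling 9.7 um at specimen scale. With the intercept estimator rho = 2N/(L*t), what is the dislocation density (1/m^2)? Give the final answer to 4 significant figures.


rho = 2N / (L * t)
L = 9.7 um = 9.7e-06 m, t = 293 nm = 2.93e-07 m
rho = 2 * 8 / (9.7e-06 * 2.93e-07)
rho = 5.63e+12 1/m^2


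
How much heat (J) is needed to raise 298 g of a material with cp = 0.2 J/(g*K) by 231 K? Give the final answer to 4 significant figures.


Q = m * cp * dT
Q = 298 * 0.2 * 231
Q = 13770 J


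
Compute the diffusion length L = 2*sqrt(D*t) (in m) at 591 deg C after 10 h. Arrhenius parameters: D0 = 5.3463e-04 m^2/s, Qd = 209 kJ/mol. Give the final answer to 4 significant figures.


Step 1: D = D0 * exp(-Qd/(R*T))
T = 864.15 K
D = 5.3463e-04 * exp(-209e3 / (8.314 * 864.15)) = 1.24259e-16 m^2/s
Step 2: L = 2*sqrt(D*t)
t = 10 h = 36000 s
L = 2*sqrt(1.24259e-16 * 36000) = 4.23e-06 m


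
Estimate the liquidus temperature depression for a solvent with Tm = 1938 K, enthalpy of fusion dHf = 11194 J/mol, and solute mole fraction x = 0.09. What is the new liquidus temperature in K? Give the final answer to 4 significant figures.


dT = R*Tm^2*x / dHf
dT = 8.314 * 1938^2 * 0.09 / 11194
dT = 251.058 K
T_new = 1938 - 251.058 = 1687 K


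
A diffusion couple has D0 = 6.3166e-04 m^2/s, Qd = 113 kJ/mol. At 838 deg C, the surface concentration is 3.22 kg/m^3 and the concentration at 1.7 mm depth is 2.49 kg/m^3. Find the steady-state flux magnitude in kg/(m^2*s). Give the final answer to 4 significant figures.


Step 1: D = D0 * exp(-Qd/(R*T))
T = 838 + 273.15 = 1111.15 K
D = 6.3166e-04 * exp(-113e3 / (8.314 * 1111.15)) = 3.07762e-09 m^2/s
Step 2: J = D * (C1 - C2) / dx
J = 3.07762e-09 * (3.22 - 2.49) / 1.7e-03
J = 1.322e-06 kg/(m^2*s)


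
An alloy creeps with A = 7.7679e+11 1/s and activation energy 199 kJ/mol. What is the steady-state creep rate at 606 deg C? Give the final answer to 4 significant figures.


rate = A * exp(-Q / (R*T))
T = 606 + 273.15 = 879.15 K
rate = 7.7679e+11 * exp(-199e3 / (8.314 * 879.15))
rate = 1.165 1/s


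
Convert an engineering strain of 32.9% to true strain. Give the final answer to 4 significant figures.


epsilon_true = ln(1 + epsilon_eng)
epsilon_true = ln(1 + 0.329)
epsilon_true = 0.2844


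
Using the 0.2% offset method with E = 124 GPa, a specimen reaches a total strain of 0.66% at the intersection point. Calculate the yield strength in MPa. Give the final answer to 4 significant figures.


Offset strain = 0.002
Elastic strain at yield = total_strain - offset = 6.6e-03 - 0.002 = 4.6e-03
sigma_y = E * elastic_strain = 124000 * 4.6e-03
sigma_y = 570.4 MPa


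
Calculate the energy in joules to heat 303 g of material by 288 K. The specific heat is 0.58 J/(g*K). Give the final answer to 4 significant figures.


Q = m * cp * dT
Q = 303 * 0.58 * 288
Q = 50610 J


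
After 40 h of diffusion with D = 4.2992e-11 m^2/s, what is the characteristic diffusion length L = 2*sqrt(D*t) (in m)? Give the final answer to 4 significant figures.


t = 40 hr = 144000 s
Diffusion length = 2*sqrt(D*t)
= 2*sqrt(4.2992e-11 * 144000)
= 4.976e-03 m


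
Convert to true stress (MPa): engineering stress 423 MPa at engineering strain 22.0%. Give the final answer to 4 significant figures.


sigma_true = sigma_eng * (1 + epsilon_eng)
sigma_true = 423 * (1 + 0.22)
sigma_true = 516.1 MPa


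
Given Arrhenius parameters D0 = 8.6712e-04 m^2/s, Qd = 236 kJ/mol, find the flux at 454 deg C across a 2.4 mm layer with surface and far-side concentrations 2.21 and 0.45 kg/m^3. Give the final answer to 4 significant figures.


Step 1: D = D0 * exp(-Qd/(R*T))
T = 454 + 273.15 = 727.15 K
D = 8.6712e-04 * exp(-236e3 / (8.314 * 727.15)) = 9.64862e-21 m^2/s
Step 2: J = D * (C1 - C2) / dx
J = 9.64862e-21 * (2.21 - 0.45) / 2.4e-03
J = 7.076e-18 kg/(m^2*s)


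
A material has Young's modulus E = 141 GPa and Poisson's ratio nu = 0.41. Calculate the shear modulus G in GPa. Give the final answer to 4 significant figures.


G = E / (2*(1+nu))
G = 141 / (2*(1+0.41))
G = 50 GPa


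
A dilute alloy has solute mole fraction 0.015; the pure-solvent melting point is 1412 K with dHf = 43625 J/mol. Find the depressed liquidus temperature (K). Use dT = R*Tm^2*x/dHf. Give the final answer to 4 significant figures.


dT = R*Tm^2*x / dHf
dT = 8.314 * 1412^2 * 0.015 / 43625
dT = 5.69948 K
T_new = 1412 - 5.69948 = 1406 K


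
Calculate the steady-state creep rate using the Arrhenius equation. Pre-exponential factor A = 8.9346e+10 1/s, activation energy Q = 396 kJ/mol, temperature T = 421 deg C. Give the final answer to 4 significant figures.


rate = A * exp(-Q / (R*T))
T = 421 + 273.15 = 694.15 K
rate = 8.9346e+10 * exp(-396e3 / (8.314 * 694.15))
rate = 1.416e-19 1/s


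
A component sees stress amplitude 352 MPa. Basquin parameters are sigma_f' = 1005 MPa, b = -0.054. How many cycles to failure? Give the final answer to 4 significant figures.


sigma_a = sigma_f' * (2*Nf)^b
2*Nf = (sigma_a / sigma_f')^(1/b)
2*Nf = (352 / 1005)^(1/-0.054)
2*Nf = 2.73823e+08
Nf = 1.369e+08 cycles


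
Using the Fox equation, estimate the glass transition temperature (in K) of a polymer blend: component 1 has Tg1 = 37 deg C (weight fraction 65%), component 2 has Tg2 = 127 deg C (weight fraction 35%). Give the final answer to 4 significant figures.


1/Tg = w1/Tg1 + w2/Tg2 (in Kelvin)
Tg1 = 310.15 K, Tg2 = 400.15 K
1/Tg = 0.65/310.15 + 0.35/400.15
Tg = 336.7 K


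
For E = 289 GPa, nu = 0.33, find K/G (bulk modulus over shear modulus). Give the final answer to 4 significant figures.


G = E / (2*(1+nu))
G = 289 / (2*(1+0.33)) = 108.647 GPa
K = E / (3*(1-2*nu))
K = 289 / (3*(1-2*0.33)) = 283.333 GPa
K/G = 283.333 / 108.647 = 2.608


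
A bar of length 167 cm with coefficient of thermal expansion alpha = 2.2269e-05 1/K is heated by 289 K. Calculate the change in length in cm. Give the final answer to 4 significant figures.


dL = L0 * alpha * dT
dL = 167 * 2.2269e-05 * 289
dL = 1.075 cm


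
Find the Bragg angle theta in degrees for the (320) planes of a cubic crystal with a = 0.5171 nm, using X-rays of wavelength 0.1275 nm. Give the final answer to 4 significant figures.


d = a / sqrt(h^2+k^2+l^2)
d = 0.5171 / sqrt(13) = 0.143418 nm
lambda = 2*d*sin(theta)  =>  sin(theta) = lambda / (2*d)
sin(theta) = 0.1275 / (2 * 0.143418) = 0.444506
theta = 26.39 deg


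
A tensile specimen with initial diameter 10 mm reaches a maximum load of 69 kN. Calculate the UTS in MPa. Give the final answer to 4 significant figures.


A0 = pi*(d/2)^2 = pi*(10/2)^2 = 78.5398 mm^2
UTS = F_max / A0 = 69*1000 / 78.5398
UTS = 878.5 MPa


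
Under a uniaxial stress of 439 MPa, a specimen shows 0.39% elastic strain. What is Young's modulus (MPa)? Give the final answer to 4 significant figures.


E = sigma / epsilon
epsilon = 0.39% = 3.9e-03
E = 439 / 3.9e-03
E = 112600 MPa


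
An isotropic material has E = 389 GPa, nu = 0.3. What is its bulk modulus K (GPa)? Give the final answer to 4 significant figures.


K = E / (3*(1-2*nu))
K = 389 / (3*(1-2*0.3))
K = 324.2 GPa


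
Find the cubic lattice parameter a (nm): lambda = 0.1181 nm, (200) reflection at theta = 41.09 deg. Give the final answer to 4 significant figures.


d = lambda / (2*sin(theta))
d = 0.1181 / (2*sin(41.09 deg))
d = 0.0898449 nm
a = d * sqrt(h^2+k^2+l^2) = 0.0898449 * sqrt(4)
a = 0.1797 nm


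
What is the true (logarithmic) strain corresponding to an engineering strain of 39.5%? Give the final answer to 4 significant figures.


epsilon_true = ln(1 + epsilon_eng)
epsilon_true = ln(1 + 0.395)
epsilon_true = 0.3329


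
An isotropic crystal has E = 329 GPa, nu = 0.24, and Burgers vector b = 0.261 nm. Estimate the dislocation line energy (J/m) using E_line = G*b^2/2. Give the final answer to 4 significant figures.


Step 1: G = E / (2*(1+nu))
G = 329 / (2*(1+0.24)) = 132.661 GPa = 1.32661e+11 Pa
Step 2: E_line = G*b^2/2
b = 0.261 nm = 2.61e-10 m
E_line = 0.5 * 1.32661e+11 * (2.61e-10)^2 = 4.519e-09 J/m


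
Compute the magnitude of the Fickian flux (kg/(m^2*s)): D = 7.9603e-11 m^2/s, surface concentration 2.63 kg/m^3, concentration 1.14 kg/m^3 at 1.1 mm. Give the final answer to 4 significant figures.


J = -D * (dC/dx) = D * (C1 - C2) / dx
J = 7.9603e-11 * (2.63 - 1.14) / 1.1e-03
J = 1.078e-07 kg/(m^2*s)


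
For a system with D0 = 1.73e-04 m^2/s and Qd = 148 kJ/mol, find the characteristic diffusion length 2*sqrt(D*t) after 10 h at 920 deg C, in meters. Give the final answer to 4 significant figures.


Step 1: D = D0 * exp(-Qd/(R*T))
T = 1193.15 K
D = 1.73e-04 * exp(-148e3 / (8.314 * 1193.15)) = 5.73527e-11 m^2/s
Step 2: L = 2*sqrt(D*t)
t = 10 h = 36000 s
L = 2*sqrt(5.73527e-11 * 36000) = 2.874e-03 m


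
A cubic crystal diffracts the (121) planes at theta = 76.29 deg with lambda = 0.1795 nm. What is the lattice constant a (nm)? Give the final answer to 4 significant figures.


d = lambda / (2*sin(theta))
d = 0.1795 / (2*sin(76.29 deg))
d = 0.0923822 nm
a = d * sqrt(h^2+k^2+l^2) = 0.0923822 * sqrt(6)
a = 0.2263 nm


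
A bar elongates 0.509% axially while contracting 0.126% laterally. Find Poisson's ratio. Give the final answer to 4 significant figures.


nu = -epsilon_lat / epsilon_axial
Lateral strain is contraction (negative), so using magnitudes:
nu = 0.126 / 0.509
nu = 0.2475


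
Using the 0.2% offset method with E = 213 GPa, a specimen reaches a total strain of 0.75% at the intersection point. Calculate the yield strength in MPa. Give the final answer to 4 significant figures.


Offset strain = 0.002
Elastic strain at yield = total_strain - offset = 7.5e-03 - 0.002 = 5.5e-03
sigma_y = E * elastic_strain = 213000 * 5.5e-03
sigma_y = 1172 MPa


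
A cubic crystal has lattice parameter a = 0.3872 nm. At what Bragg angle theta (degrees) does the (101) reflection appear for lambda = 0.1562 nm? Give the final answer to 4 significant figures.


d = a / sqrt(h^2+k^2+l^2)
d = 0.3872 / sqrt(2) = 0.273792 nm
lambda = 2*d*sin(theta)  =>  sin(theta) = lambda / (2*d)
sin(theta) = 0.1562 / (2 * 0.273792) = 0.285253
theta = 16.57 deg


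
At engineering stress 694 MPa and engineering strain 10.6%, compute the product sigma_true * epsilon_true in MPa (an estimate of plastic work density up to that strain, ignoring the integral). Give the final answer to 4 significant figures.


sigma_true = sigma_eng * (1 + epsilon_eng)
sigma_true = 694 * (1 + 0.106) = 767.564 MPa
epsilon_true = ln(1 + epsilon_eng)
epsilon_true = ln(1 + 0.106) = 0.10075
sigma_true * epsilon_true = 767.564 * 0.10075 = 77.33 MPa


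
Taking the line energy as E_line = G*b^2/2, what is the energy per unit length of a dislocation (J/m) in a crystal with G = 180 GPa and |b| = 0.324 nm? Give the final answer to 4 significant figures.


E = G*b^2/2
b = 0.324 nm = 3.24e-10 m
G = 180 GPa = 1.8e+11 Pa
E = 0.5 * 1.8e+11 * (3.24e-10)^2
E = 9.448e-09 J/m


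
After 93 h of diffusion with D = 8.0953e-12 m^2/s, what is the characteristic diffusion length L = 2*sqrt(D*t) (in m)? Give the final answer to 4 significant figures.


t = 93 hr = 334800 s
Diffusion length = 2*sqrt(D*t)
= 2*sqrt(8.0953e-12 * 334800)
= 3.293e-03 m


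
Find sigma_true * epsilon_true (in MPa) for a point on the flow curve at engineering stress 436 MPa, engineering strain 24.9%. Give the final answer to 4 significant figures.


sigma_true = sigma_eng * (1 + epsilon_eng)
sigma_true = 436 * (1 + 0.249) = 544.564 MPa
epsilon_true = ln(1 + epsilon_eng)
epsilon_true = ln(1 + 0.249) = 0.222343
sigma_true * epsilon_true = 544.564 * 0.222343 = 121.1 MPa


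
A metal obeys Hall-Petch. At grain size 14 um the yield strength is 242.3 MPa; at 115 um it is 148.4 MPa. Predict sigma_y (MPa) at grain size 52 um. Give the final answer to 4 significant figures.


sigma_y = sigma0 + k / sqrt(d)
1/sqrt(d1) = 1/sqrt(1.4e-05) = 267.261;  1/sqrt(d2) = 93.2505
k = (sigma1 - sigma2) / (1/sqrt(d1) - 1/sqrt(d2)) = (242.3 - 148.4) / (267.261 - 93.2505) = 0.539622 MPa*m^0.5
sigma0 = sigma1 - k/sqrt(d1) = 242.3 - 0.539622*267.261 = 98.08 MPa
sigma_y(d3) = 98.08 + 0.539622 / sqrt(5.2e-05) = 172.9 MPa


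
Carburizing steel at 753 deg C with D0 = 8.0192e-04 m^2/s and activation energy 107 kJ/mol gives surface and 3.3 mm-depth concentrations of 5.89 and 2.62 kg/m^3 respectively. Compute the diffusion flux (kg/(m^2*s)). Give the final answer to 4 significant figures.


Step 1: D = D0 * exp(-Qd/(R*T))
T = 753 + 273.15 = 1026.15 K
D = 8.0192e-04 * exp(-107e3 / (8.314 * 1026.15)) = 2.86588e-09 m^2/s
Step 2: J = D * (C1 - C2) / dx
J = 2.86588e-09 * (5.89 - 2.62) / 3.3e-03
J = 2.84e-06 kg/(m^2*s)


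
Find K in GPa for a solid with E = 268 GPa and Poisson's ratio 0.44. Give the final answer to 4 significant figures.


K = E / (3*(1-2*nu))
K = 268 / (3*(1-2*0.44))
K = 744.4 GPa


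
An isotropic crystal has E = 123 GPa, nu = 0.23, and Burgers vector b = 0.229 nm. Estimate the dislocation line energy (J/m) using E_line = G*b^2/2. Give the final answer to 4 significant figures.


Step 1: G = E / (2*(1+nu))
G = 123 / (2*(1+0.23)) = 50 GPa = 5e+10 Pa
Step 2: E_line = G*b^2/2
b = 0.229 nm = 2.29e-10 m
E_line = 0.5 * 5e+10 * (2.29e-10)^2 = 1.311e-09 J/m


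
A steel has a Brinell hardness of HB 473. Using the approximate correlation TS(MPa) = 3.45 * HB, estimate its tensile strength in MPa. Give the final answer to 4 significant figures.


TS (MPa) = 3.45 * HB
TS = 3.45 * 473
TS = 1632 MPa


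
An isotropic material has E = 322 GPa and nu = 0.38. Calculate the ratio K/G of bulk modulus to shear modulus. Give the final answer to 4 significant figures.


G = E / (2*(1+nu))
G = 322 / (2*(1+0.38)) = 116.667 GPa
K = E / (3*(1-2*nu))
K = 322 / (3*(1-2*0.38)) = 447.222 GPa
K/G = 447.222 / 116.667 = 3.833


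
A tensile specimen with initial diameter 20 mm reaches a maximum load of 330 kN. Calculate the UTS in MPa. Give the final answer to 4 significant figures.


A0 = pi*(d/2)^2 = pi*(20/2)^2 = 314.159 mm^2
UTS = F_max / A0 = 330*1000 / 314.159
UTS = 1050 MPa


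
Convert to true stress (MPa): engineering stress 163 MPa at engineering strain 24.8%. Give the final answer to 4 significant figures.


sigma_true = sigma_eng * (1 + epsilon_eng)
sigma_true = 163 * (1 + 0.248)
sigma_true = 203.4 MPa


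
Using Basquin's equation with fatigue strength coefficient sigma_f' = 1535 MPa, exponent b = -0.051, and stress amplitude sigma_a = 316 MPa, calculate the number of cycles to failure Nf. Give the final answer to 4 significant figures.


sigma_a = sigma_f' * (2*Nf)^b
2*Nf = (sigma_a / sigma_f')^(1/b)
2*Nf = (316 / 1535)^(1/-0.051)
2*Nf = 2.879e+13
Nf = 1.439e+13 cycles


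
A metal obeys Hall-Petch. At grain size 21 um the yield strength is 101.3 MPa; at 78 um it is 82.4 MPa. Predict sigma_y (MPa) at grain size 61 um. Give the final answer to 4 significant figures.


sigma_y = sigma0 + k / sqrt(d)
1/sqrt(d1) = 1/sqrt(2.1e-05) = 218.218;  1/sqrt(d2) = 113.228
k = (sigma1 - sigma2) / (1/sqrt(d1) - 1/sqrt(d2)) = (101.3 - 82.4) / (218.218 - 113.228) = 0.180017 MPa*m^0.5
sigma0 = sigma1 - k/sqrt(d1) = 101.3 - 0.180017*218.218 = 62.0171 MPa
sigma_y(d3) = 62.0171 + 0.180017 / sqrt(6.1e-05) = 85.07 MPa


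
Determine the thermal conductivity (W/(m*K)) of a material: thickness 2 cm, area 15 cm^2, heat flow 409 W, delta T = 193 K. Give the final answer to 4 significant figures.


k = Q*L / (A*dT)
L = 0.02 m, A = 1.5e-03 m^2
k = 409 * 0.02 / (1.5e-03 * 193)
k = 28.26 W/(m*K)


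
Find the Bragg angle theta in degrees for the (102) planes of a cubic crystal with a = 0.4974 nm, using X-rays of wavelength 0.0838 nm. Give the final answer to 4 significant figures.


d = a / sqrt(h^2+k^2+l^2)
d = 0.4974 / sqrt(5) = 0.222444 nm
lambda = 2*d*sin(theta)  =>  sin(theta) = lambda / (2*d)
sin(theta) = 0.0838 / (2 * 0.222444) = 0.188362
theta = 10.86 deg


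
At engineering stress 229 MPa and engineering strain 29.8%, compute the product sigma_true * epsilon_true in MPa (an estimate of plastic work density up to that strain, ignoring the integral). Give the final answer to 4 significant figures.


sigma_true = sigma_eng * (1 + epsilon_eng)
sigma_true = 229 * (1 + 0.298) = 297.242 MPa
epsilon_true = ln(1 + epsilon_eng)
epsilon_true = ln(1 + 0.298) = 0.260825
sigma_true * epsilon_true = 297.242 * 0.260825 = 77.53 MPa


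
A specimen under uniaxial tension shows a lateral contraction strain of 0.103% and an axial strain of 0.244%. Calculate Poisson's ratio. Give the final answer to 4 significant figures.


nu = -epsilon_lat / epsilon_axial
Lateral strain is contraction (negative), so using magnitudes:
nu = 0.103 / 0.244
nu = 0.4221


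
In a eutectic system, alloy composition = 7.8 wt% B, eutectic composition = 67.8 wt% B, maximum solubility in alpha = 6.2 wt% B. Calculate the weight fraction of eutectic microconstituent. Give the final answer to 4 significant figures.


f_primary = (C_e - C0) / (C_e - C_alpha_max)
f_primary = (67.8 - 7.8) / (67.8 - 6.2)
f_primary = 0.974026
f_eutectic = 1 - 0.974026 = 0.02597


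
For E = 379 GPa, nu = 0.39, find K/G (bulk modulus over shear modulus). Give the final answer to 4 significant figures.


G = E / (2*(1+nu))
G = 379 / (2*(1+0.39)) = 136.331 GPa
K = E / (3*(1-2*nu))
K = 379 / (3*(1-2*0.39)) = 574.242 GPa
K/G = 574.242 / 136.331 = 4.212


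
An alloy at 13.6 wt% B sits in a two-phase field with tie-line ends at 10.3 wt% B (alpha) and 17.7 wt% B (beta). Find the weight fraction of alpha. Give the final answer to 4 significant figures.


f_alpha = (C_beta - C0) / (C_beta - C_alpha)
f_alpha = (17.7 - 13.6) / (17.7 - 10.3)
f_alpha = 0.5541


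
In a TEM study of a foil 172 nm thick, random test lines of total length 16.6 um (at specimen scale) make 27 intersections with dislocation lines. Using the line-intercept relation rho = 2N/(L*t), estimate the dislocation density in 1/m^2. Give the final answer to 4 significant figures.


rho = 2N / (L * t)
L = 16.6 um = 1.66e-05 m, t = 172 nm = 1.72e-07 m
rho = 2 * 27 / (1.66e-05 * 1.72e-07)
rho = 1.891e+13 1/m^2


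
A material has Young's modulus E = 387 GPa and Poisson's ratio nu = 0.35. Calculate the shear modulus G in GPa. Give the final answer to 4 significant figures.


G = E / (2*(1+nu))
G = 387 / (2*(1+0.35))
G = 143.3 GPa


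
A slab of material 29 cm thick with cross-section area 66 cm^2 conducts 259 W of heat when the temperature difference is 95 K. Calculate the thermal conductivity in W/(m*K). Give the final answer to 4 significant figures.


k = Q*L / (A*dT)
L = 0.29 m, A = 6.6e-03 m^2
k = 259 * 0.29 / (6.6e-03 * 95)
k = 119.8 W/(m*K)


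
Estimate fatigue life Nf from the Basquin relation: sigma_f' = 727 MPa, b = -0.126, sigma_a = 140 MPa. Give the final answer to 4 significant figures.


sigma_a = sigma_f' * (2*Nf)^b
2*Nf = (sigma_a / sigma_f')^(1/b)
2*Nf = (140 / 727)^(1/-0.126)
2*Nf = 476243
Nf = 238100 cycles


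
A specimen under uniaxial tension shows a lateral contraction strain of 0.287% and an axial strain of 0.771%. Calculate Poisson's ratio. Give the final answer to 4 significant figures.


nu = -epsilon_lat / epsilon_axial
Lateral strain is contraction (negative), so using magnitudes:
nu = 0.287 / 0.771
nu = 0.3722


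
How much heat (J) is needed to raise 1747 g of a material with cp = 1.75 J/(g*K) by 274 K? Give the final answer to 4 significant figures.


Q = m * cp * dT
Q = 1747 * 1.75 * 274
Q = 837700 J


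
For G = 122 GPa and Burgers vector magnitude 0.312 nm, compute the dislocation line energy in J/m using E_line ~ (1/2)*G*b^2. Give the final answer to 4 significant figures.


E = G*b^2/2
b = 0.312 nm = 3.12e-10 m
G = 122 GPa = 1.22e+11 Pa
E = 0.5 * 1.22e+11 * (3.12e-10)^2
E = 5.938e-09 J/m


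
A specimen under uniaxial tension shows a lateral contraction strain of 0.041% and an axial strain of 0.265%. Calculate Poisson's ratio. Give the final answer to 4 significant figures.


nu = -epsilon_lat / epsilon_axial
Lateral strain is contraction (negative), so using magnitudes:
nu = 0.041 / 0.265
nu = 0.1547


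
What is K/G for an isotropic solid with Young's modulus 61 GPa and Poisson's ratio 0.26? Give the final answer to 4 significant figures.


G = E / (2*(1+nu))
G = 61 / (2*(1+0.26)) = 24.2063 GPa
K = E / (3*(1-2*nu))
K = 61 / (3*(1-2*0.26)) = 42.3611 GPa
K/G = 42.3611 / 24.2063 = 1.75


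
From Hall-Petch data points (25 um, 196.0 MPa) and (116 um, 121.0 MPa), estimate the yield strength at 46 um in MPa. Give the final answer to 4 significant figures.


sigma_y = sigma0 + k / sqrt(d)
1/sqrt(d1) = 1/sqrt(2.5e-05) = 200;  1/sqrt(d2) = 92.8477
k = (sigma1 - sigma2) / (1/sqrt(d1) - 1/sqrt(d2)) = (196.0 - 121.0) / (200 - 92.8477) = 0.699938 MPa*m^0.5
sigma0 = sigma1 - k/sqrt(d1) = 196.0 - 0.699938*200 = 56.0124 MPa
sigma_y(d3) = 56.0124 + 0.699938 / sqrt(4.6e-05) = 159.2 MPa


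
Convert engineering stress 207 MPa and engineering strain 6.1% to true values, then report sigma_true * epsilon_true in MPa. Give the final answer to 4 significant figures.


sigma_true = sigma_eng * (1 + epsilon_eng)
sigma_true = 207 * (1 + 0.061) = 219.627 MPa
epsilon_true = ln(1 + epsilon_eng)
epsilon_true = ln(1 + 0.061) = 0.0592119
sigma_true * epsilon_true = 219.627 * 0.0592119 = 13 MPa


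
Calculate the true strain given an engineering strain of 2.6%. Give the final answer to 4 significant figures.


epsilon_true = ln(1 + epsilon_eng)
epsilon_true = ln(1 + 0.026)
epsilon_true = 0.02567


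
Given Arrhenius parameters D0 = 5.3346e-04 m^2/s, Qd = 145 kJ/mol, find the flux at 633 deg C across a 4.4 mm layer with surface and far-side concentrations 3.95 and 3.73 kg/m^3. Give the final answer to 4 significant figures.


Step 1: D = D0 * exp(-Qd/(R*T))
T = 633 + 273.15 = 906.15 K
D = 5.3346e-04 * exp(-145e3 / (8.314 * 906.15)) = 2.33526e-12 m^2/s
Step 2: J = D * (C1 - C2) / dx
J = 2.33526e-12 * (3.95 - 3.73) / 4.4e-03
J = 1.168e-10 kg/(m^2*s)


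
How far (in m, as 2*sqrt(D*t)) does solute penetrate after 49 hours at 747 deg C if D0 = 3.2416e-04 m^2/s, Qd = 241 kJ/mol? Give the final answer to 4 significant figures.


Step 1: D = D0 * exp(-Qd/(R*T))
T = 1020.15 K
D = 3.2416e-04 * exp(-241e3 / (8.314 * 1020.15)) = 1.48052e-16 m^2/s
Step 2: L = 2*sqrt(D*t)
t = 49 h = 176400 s
L = 2*sqrt(1.48052e-16 * 176400) = 1.022e-05 m


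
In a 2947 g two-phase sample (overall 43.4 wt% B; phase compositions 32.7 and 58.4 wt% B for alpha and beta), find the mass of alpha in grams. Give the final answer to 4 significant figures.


f_alpha = (C_beta - C0) / (C_beta - C_alpha)
f_alpha = (58.4 - 43.4) / (58.4 - 32.7) = 0.583658
m_alpha = f_alpha * m_total = 0.583658 * 2947 = 1720 g


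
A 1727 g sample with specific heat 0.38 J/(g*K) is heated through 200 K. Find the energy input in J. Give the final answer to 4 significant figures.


Q = m * cp * dT
Q = 1727 * 0.38 * 200
Q = 131300 J


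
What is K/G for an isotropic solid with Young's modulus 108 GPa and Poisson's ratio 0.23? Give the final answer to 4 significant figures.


G = E / (2*(1+nu))
G = 108 / (2*(1+0.23)) = 43.9024 GPa
K = E / (3*(1-2*nu))
K = 108 / (3*(1-2*0.23)) = 66.6667 GPa
K/G = 66.6667 / 43.9024 = 1.519


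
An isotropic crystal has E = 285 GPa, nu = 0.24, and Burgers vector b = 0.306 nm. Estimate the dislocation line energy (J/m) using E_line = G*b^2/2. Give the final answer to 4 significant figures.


Step 1: G = E / (2*(1+nu))
G = 285 / (2*(1+0.24)) = 114.919 GPa = 1.14919e+11 Pa
Step 2: E_line = G*b^2/2
b = 0.306 nm = 3.06e-10 m
E_line = 0.5 * 1.14919e+11 * (3.06e-10)^2 = 5.38e-09 J/m


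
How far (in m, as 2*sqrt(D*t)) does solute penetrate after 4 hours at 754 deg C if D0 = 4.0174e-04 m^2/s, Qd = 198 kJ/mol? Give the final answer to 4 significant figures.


Step 1: D = D0 * exp(-Qd/(R*T))
T = 1027.15 K
D = 4.0174e-04 * exp(-198e3 / (8.314 * 1027.15)) = 3.42372e-14 m^2/s
Step 2: L = 2*sqrt(D*t)
t = 4 h = 14400 s
L = 2*sqrt(3.42372e-14 * 14400) = 4.441e-05 m


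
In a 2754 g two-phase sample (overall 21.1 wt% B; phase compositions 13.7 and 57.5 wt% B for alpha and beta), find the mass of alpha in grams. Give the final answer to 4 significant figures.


f_alpha = (C_beta - C0) / (C_beta - C_alpha)
f_alpha = (57.5 - 21.1) / (57.5 - 13.7) = 0.83105
m_alpha = f_alpha * m_total = 0.83105 * 2754 = 2289 g


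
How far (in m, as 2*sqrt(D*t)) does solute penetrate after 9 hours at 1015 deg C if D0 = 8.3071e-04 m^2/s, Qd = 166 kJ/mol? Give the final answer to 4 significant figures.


Step 1: D = D0 * exp(-Qd/(R*T))
T = 1288.15 K
D = 8.3071e-04 * exp(-166e3 / (8.314 * 1288.15)) = 1.5413e-10 m^2/s
Step 2: L = 2*sqrt(D*t)
t = 9 h = 32400 s
L = 2*sqrt(1.5413e-10 * 32400) = 4.469e-03 m


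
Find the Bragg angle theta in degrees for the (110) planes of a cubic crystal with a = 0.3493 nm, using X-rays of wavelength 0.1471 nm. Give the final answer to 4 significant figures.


d = a / sqrt(h^2+k^2+l^2)
d = 0.3493 / sqrt(2) = 0.246992 nm
lambda = 2*d*sin(theta)  =>  sin(theta) = lambda / (2*d)
sin(theta) = 0.1471 / (2 * 0.246992) = 0.297782
theta = 17.32 deg


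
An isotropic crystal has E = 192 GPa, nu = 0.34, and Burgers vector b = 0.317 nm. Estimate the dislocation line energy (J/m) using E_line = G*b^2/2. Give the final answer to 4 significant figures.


Step 1: G = E / (2*(1+nu))
G = 192 / (2*(1+0.34)) = 71.6418 GPa = 7.16418e+10 Pa
Step 2: E_line = G*b^2/2
b = 0.317 nm = 3.17e-10 m
E_line = 0.5 * 7.16418e+10 * (3.17e-10)^2 = 3.6e-09 J/m


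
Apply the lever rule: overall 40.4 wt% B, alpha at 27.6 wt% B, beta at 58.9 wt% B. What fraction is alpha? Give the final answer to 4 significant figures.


f_alpha = (C_beta - C0) / (C_beta - C_alpha)
f_alpha = (58.9 - 40.4) / (58.9 - 27.6)
f_alpha = 0.5911


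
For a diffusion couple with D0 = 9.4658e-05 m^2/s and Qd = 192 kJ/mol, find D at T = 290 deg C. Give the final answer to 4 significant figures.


D = D0 * exp(-Qd / (R*T))
T = 563.15 K
D = 9.4658e-05 * exp(-192e3 / (8.314 * 563.15))
D = 1.468e-22 m^2/s


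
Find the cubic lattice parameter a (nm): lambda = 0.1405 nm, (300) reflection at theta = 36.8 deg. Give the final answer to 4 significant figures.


d = lambda / (2*sin(theta))
d = 0.1405 / (2*sin(36.8 deg))
d = 0.117274 nm
a = d * sqrt(h^2+k^2+l^2) = 0.117274 * sqrt(9)
a = 0.3518 nm


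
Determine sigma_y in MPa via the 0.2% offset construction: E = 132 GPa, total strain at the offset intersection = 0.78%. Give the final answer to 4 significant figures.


Offset strain = 0.002
Elastic strain at yield = total_strain - offset = 7.8e-03 - 0.002 = 5.8e-03
sigma_y = E * elastic_strain = 132000 * 5.8e-03
sigma_y = 765.6 MPa


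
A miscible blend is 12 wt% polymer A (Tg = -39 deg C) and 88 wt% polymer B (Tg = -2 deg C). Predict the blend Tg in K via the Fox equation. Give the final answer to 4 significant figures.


1/Tg = w1/Tg1 + w2/Tg2 (in Kelvin)
Tg1 = 234.15 K, Tg2 = 271.15 K
1/Tg = 0.12/234.15 + 0.88/271.15
Tg = 266.1 K


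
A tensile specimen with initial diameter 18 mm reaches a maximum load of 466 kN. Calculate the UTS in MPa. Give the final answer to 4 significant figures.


A0 = pi*(d/2)^2 = pi*(18/2)^2 = 254.469 mm^2
UTS = F_max / A0 = 466*1000 / 254.469
UTS = 1831 MPa


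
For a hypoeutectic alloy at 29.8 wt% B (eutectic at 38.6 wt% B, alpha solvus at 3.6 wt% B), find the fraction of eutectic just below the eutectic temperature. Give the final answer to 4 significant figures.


f_primary = (C_e - C0) / (C_e - C_alpha_max)
f_primary = (38.6 - 29.8) / (38.6 - 3.6)
f_primary = 0.251429
f_eutectic = 1 - 0.251429 = 0.7486


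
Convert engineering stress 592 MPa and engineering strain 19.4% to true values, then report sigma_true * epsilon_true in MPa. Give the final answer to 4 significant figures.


sigma_true = sigma_eng * (1 + epsilon_eng)
sigma_true = 592 * (1 + 0.194) = 706.848 MPa
epsilon_true = ln(1 + epsilon_eng)
epsilon_true = ln(1 + 0.194) = 0.177309
sigma_true * epsilon_true = 706.848 * 0.177309 = 125.3 MPa


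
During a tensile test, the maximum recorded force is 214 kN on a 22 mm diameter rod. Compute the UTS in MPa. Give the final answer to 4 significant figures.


A0 = pi*(d/2)^2 = pi*(22/2)^2 = 380.133 mm^2
UTS = F_max / A0 = 214*1000 / 380.133
UTS = 563 MPa


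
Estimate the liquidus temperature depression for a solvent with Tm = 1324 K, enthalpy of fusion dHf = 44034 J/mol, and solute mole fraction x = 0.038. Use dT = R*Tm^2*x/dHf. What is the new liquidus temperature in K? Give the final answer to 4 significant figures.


dT = R*Tm^2*x / dHf
dT = 8.314 * 1324^2 * 0.038 / 44034
dT = 12.5771 K
T_new = 1324 - 12.5771 = 1311 K


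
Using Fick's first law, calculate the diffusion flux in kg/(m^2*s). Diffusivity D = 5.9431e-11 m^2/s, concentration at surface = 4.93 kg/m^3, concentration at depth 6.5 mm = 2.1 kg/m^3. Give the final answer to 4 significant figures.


J = -D * (dC/dx) = D * (C1 - C2) / dx
J = 5.9431e-11 * (4.93 - 2.1) / 6.5e-03
J = 2.588e-08 kg/(m^2*s)


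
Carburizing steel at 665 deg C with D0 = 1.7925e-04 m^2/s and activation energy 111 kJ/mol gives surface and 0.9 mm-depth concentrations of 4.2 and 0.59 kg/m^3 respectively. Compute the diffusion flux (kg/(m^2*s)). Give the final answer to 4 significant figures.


Step 1: D = D0 * exp(-Qd/(R*T))
T = 665 + 273.15 = 938.15 K
D = 1.7925e-04 * exp(-111e3 / (8.314 * 938.15)) = 1.18288e-10 m^2/s
Step 2: J = D * (C1 - C2) / dx
J = 1.18288e-10 * (4.2 - 0.59) / 9e-04
J = 4.745e-07 kg/(m^2*s)


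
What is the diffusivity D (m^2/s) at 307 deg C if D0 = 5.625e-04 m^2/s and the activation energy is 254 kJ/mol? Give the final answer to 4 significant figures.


D = D0 * exp(-Qd / (R*T))
T = 580.15 K
D = 5.625e-04 * exp(-254e3 / (8.314 * 580.15))
D = 7.586e-27 m^2/s


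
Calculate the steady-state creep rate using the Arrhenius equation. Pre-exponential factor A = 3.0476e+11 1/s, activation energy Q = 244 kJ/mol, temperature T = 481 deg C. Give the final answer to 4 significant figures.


rate = A * exp(-Q / (R*T))
T = 481 + 273.15 = 754.15 K
rate = 3.0476e+11 * exp(-244e3 / (8.314 * 754.15))
rate = 3.83e-06 1/s


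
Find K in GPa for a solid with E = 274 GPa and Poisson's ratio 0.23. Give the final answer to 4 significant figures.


K = E / (3*(1-2*nu))
K = 274 / (3*(1-2*0.23))
K = 169.1 GPa


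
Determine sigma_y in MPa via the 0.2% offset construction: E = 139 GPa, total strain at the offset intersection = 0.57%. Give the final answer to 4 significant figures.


Offset strain = 0.002
Elastic strain at yield = total_strain - offset = 5.7e-03 - 0.002 = 3.7e-03
sigma_y = E * elastic_strain = 139000 * 3.7e-03
sigma_y = 514.3 MPa


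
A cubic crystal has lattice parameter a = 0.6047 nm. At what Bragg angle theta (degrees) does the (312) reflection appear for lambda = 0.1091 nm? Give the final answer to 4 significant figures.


d = a / sqrt(h^2+k^2+l^2)
d = 0.6047 / sqrt(14) = 0.161613 nm
lambda = 2*d*sin(theta)  =>  sin(theta) = lambda / (2*d)
sin(theta) = 0.1091 / (2 * 0.161613) = 0.337535
theta = 19.73 deg


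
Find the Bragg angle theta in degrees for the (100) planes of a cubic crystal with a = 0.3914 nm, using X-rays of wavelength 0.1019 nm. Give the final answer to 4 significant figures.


d = a / sqrt(h^2+k^2+l^2)
d = 0.3914 / sqrt(1) = 0.3914 nm
lambda = 2*d*sin(theta)  =>  sin(theta) = lambda / (2*d)
sin(theta) = 0.1019 / (2 * 0.3914) = 0.130174
theta = 7.48 deg


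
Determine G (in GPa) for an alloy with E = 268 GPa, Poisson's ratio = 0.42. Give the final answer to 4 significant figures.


G = E / (2*(1+nu))
G = 268 / (2*(1+0.42))
G = 94.37 GPa


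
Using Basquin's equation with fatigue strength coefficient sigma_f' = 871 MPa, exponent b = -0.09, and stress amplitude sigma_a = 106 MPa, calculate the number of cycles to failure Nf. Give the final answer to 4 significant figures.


sigma_a = sigma_f' * (2*Nf)^b
2*Nf = (sigma_a / sigma_f')^(1/b)
2*Nf = (106 / 871)^(1/-0.09)
2*Nf = 1.45703e+10
Nf = 7.285e+09 cycles


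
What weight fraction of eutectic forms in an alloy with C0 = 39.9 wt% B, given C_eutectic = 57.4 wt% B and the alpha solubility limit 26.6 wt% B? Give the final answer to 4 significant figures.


f_primary = (C_e - C0) / (C_e - C_alpha_max)
f_primary = (57.4 - 39.9) / (57.4 - 26.6)
f_primary = 0.568182
f_eutectic = 1 - 0.568182 = 0.4318


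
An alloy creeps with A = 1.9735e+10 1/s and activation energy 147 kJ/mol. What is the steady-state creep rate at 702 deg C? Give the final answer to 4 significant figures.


rate = A * exp(-Q / (R*T))
T = 702 + 273.15 = 975.15 K
rate = 1.9735e+10 * exp(-147e3 / (8.314 * 975.15))
rate = 263.5 1/s


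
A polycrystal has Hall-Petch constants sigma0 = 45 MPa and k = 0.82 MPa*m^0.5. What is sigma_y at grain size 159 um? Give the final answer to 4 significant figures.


sigma_y = sigma0 + k / sqrt(d)
d = 159 um = 1.59e-04 m
sigma_y = 45 + 0.82 / sqrt(1.59e-04)
sigma_y = 110 MPa


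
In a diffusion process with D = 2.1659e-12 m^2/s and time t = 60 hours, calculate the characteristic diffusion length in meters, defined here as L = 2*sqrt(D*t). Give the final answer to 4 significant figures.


t = 60 hr = 216000 s
Diffusion length = 2*sqrt(D*t)
= 2*sqrt(2.1659e-12 * 216000)
= 1.368e-03 m


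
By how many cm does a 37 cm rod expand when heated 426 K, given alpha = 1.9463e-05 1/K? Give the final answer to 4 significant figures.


dL = L0 * alpha * dT
dL = 37 * 1.9463e-05 * 426
dL = 0.3068 cm


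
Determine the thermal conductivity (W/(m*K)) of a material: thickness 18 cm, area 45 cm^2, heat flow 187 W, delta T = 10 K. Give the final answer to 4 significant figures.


k = Q*L / (A*dT)
L = 0.18 m, A = 4.5e-03 m^2
k = 187 * 0.18 / (4.5e-03 * 10)
k = 748 W/(m*K)


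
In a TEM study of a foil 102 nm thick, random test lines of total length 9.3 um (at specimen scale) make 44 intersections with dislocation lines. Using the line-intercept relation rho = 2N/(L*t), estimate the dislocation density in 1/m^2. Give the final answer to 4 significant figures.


rho = 2N / (L * t)
L = 9.3 um = 9.3e-06 m, t = 102 nm = 1.02e-07 m
rho = 2 * 44 / (9.3e-06 * 1.02e-07)
rho = 9.277e+13 1/m^2


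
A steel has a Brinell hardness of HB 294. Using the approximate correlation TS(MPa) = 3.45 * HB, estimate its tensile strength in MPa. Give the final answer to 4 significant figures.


TS (MPa) = 3.45 * HB
TS = 3.45 * 294
TS = 1014 MPa


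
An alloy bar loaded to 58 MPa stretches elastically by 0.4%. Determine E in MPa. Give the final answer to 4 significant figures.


E = sigma / epsilon
epsilon = 0.4% = 4e-03
E = 58 / 4e-03
E = 14500 MPa


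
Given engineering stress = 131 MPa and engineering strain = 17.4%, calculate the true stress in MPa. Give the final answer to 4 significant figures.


sigma_true = sigma_eng * (1 + epsilon_eng)
sigma_true = 131 * (1 + 0.174)
sigma_true = 153.8 MPa


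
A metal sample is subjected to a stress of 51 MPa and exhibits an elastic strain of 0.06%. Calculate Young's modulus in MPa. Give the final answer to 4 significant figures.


E = sigma / epsilon
epsilon = 0.06% = 6e-04
E = 51 / 6e-04
E = 85000 MPa


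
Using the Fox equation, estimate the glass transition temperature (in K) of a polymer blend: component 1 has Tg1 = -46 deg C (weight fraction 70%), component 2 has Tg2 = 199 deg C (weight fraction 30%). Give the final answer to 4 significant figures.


1/Tg = w1/Tg1 + w2/Tg2 (in Kelvin)
Tg1 = 227.15 K, Tg2 = 472.15 K
1/Tg = 0.7/227.15 + 0.3/472.15
Tg = 269 K


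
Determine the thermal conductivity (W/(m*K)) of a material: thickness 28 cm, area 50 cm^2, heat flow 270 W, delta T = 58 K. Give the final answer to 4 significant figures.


k = Q*L / (A*dT)
L = 0.28 m, A = 5e-03 m^2
k = 270 * 0.28 / (5e-03 * 58)
k = 260.7 W/(m*K)


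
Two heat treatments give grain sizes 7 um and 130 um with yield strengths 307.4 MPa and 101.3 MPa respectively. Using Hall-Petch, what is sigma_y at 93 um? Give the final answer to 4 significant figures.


sigma_y = sigma0 + k / sqrt(d)
1/sqrt(d1) = 1/sqrt(7e-06) = 377.964;  1/sqrt(d2) = 87.7058
k = (sigma1 - sigma2) / (1/sqrt(d1) - 1/sqrt(d2)) = (307.4 - 101.3) / (377.964 - 87.7058) = 0.710056 MPa*m^0.5
sigma0 = sigma1 - k/sqrt(d1) = 307.4 - 0.710056*377.964 = 39.0239 MPa
sigma_y(d3) = 39.0239 + 0.710056 / sqrt(9.3e-05) = 112.7 MPa


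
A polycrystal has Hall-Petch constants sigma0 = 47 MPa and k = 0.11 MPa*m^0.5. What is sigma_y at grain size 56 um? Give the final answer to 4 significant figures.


sigma_y = sigma0 + k / sqrt(d)
d = 56 um = 5.6e-05 m
sigma_y = 47 + 0.11 / sqrt(5.6e-05)
sigma_y = 61.7 MPa


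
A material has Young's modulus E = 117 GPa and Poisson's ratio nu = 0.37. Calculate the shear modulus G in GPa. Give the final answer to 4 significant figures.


G = E / (2*(1+nu))
G = 117 / (2*(1+0.37))
G = 42.7 GPa


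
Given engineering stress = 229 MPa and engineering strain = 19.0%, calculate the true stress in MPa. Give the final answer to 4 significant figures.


sigma_true = sigma_eng * (1 + epsilon_eng)
sigma_true = 229 * (1 + 0.19)
sigma_true = 272.5 MPa


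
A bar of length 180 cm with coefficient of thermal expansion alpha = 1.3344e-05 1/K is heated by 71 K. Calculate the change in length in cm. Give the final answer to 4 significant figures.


dL = L0 * alpha * dT
dL = 180 * 1.3344e-05 * 71
dL = 0.1705 cm


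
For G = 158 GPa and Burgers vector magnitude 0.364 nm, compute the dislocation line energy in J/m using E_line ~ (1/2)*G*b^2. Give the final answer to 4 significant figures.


E = G*b^2/2
b = 0.364 nm = 3.64e-10 m
G = 158 GPa = 1.58e+11 Pa
E = 0.5 * 1.58e+11 * (3.64e-10)^2
E = 1.047e-08 J/m


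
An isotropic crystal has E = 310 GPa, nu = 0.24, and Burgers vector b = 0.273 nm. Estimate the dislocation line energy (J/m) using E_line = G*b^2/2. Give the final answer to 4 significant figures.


Step 1: G = E / (2*(1+nu))
G = 310 / (2*(1+0.24)) = 125 GPa = 1.25e+11 Pa
Step 2: E_line = G*b^2/2
b = 0.273 nm = 2.73e-10 m
E_line = 0.5 * 1.25e+11 * (2.73e-10)^2 = 4.658e-09 J/m


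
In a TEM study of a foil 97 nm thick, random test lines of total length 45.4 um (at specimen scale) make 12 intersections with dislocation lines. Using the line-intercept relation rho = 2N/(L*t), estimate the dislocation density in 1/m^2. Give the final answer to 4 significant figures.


rho = 2N / (L * t)
L = 45.4 um = 4.54e-05 m, t = 97 nm = 9.7e-08 m
rho = 2 * 12 / (4.54e-05 * 9.7e-08)
rho = 5.45e+12 1/m^2


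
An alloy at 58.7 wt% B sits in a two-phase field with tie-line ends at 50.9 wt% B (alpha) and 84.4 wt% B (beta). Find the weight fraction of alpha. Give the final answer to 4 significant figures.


f_alpha = (C_beta - C0) / (C_beta - C_alpha)
f_alpha = (84.4 - 58.7) / (84.4 - 50.9)
f_alpha = 0.7672


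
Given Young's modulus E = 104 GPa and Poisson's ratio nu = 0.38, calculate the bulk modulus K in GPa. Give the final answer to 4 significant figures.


K = E / (3*(1-2*nu))
K = 104 / (3*(1-2*0.38))
K = 144.4 GPa


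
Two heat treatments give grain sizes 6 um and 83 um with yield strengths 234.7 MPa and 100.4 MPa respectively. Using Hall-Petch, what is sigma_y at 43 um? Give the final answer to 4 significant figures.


sigma_y = sigma0 + k / sqrt(d)
1/sqrt(d1) = 1/sqrt(6e-06) = 408.248;  1/sqrt(d2) = 109.764
k = (sigma1 - sigma2) / (1/sqrt(d1) - 1/sqrt(d2)) = (234.7 - 100.4) / (408.248 - 109.764) = 0.44994 MPa*m^0.5
sigma0 = sigma1 - k/sqrt(d1) = 234.7 - 0.44994*408.248 = 51.0126 MPa
sigma_y(d3) = 51.0126 + 0.44994 / sqrt(4.3e-05) = 119.6 MPa


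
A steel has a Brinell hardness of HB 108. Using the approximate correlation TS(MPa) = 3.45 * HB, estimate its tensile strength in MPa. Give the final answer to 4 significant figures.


TS (MPa) = 3.45 * HB
TS = 3.45 * 108
TS = 372.6 MPa


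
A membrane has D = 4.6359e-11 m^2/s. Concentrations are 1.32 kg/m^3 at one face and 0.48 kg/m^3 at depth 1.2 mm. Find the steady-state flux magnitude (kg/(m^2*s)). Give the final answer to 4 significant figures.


J = -D * (dC/dx) = D * (C1 - C2) / dx
J = 4.6359e-11 * (1.32 - 0.48) / 1.2e-03
J = 3.245e-08 kg/(m^2*s)
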